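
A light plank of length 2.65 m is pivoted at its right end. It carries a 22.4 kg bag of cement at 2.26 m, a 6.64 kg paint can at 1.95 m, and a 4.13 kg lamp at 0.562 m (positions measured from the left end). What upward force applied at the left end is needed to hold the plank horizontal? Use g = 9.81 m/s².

F ≈ 81.5 N

About the right end:
Bag of cement: 22.4 × 9.81 = 219.7 N down at 2.26 m → arm 0.39 m, τ = 219.7 × 0.39 = 85.68 N·m counterclockwise.
Paint can: 6.64 × 9.81 = 65.14 N down at 1.95 m → arm 0.7 m, τ = 65.14 × 0.7 = 45.6 N·m counterclockwise.
Lamp: 4.13 × 9.81 = 40.52 N down at 0.562 m → arm 2.088 m, τ = 40.52 × 2.088 = 84.61 N·m counterclockwise.
Net moment of the loads = 215.9 N·m counterclockwise.
The upward force F acts at the left end, arm 2.65 m, giving F × 2.65 clockwise.
For rotational equilibrium, F × 2.65 = 215.9, so F = 215.9 / 2.65 = 81.5 N.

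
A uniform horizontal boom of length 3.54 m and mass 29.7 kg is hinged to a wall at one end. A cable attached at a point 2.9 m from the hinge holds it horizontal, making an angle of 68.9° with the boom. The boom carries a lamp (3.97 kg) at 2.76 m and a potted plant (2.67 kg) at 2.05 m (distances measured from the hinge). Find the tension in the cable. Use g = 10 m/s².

Taking torques about the hinge:
Beam weight: 29.7 × 10 = 297 N down at 1.77 m → arm 1.77 m, τ = 297 × 1.77 = 525.7 N·m clockwise.
Lamp: 3.97 × 10 = 39.7 N down at 2.76 m → arm 2.76 m, τ = 39.7 × 2.76 = 109.6 N·m clockwise.
Potted plant: 2.67 × 10 = 26.7 N down at 2.05 m → arm 2.05 m, τ = 26.7 × 2.05 = 54.73 N·m clockwise.
Total clockwise load moment = 690 N·m.
The cable tension T acts at 2.9 m; only its component perpendicular to the boom, T sinθ, produces torque. sin 68.9° = 0.933.
For rotational equilibrium, T × 2.9 × 0.933 = 690, so T = 690 / 2.706 = 255 N.

T ≈ 255 N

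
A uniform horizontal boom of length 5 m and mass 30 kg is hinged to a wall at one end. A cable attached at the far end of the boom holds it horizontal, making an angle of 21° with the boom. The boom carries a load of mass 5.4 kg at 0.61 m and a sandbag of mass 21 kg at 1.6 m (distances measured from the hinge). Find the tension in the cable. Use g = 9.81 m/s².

T ≈ 613 N

Choose the hinge as the axis so the unknown hinge reaction has zero arm there.
Beam weight: 30 × 9.81 = 294.3 N down at 2.5 m → arm 2.5 m, τ = 294.3 × 2.5 = 735.8 N·m clockwise.
Load: 5.4 × 9.81 = 52.97 N down at 0.61 m → arm 0.61 m, τ = 52.97 × 0.61 = 32.31 N·m clockwise.
Sandbag: 21 × 9.81 = 206 N down at 1.6 m → arm 1.6 m, τ = 206 × 1.6 = 329.6 N·m clockwise.
Total clockwise load moment = 1098 N·m.
The cable tension T acts at 5 m; only its component perpendicular to the boom, T sinθ, produces torque. sin 21° = 0.3584.
Στ = 0 ⇒ T × 5 × 0.3584 = 1098 ⇒ T = 1098 / 1.792 = 613 N.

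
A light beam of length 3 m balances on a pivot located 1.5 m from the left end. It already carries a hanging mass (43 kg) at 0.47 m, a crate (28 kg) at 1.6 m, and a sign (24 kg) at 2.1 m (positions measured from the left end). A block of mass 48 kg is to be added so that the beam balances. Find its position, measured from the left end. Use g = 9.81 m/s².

Sum moments about the pivot (at 1.5 m from the left end) (the support reaction has zero arm there).
Hanging mass: 43 × 9.81 = 421.8 N down at 0.47 m → arm 1.03 m, τ = 421.8 × 1.03 = 434.5 N·m counterclockwise.
Crate: 28 × 9.81 = 274.7 N down at 1.6 m → arm 0.1 m, τ = 274.7 × 0.1 = 27.47 N·m clockwise.
Sign: 24 × 9.81 = 235.4 N down at 2.1 m → arm 0.6 m, τ = 235.4 × 0.6 = 141.2 N·m clockwise.
Net moment of existing loads = 265.8 N·m counterclockwise.
The block weighs 48 × 9.81 = 470.9 N and must supply an equal clockwise moment, so its lever arm about the pivot is 265.8 / 470.9 = 0.564 m.
That puts it at 1.5 + 0.564 = 2.06 m from the left end.

x ≈ 2.06 m from the left end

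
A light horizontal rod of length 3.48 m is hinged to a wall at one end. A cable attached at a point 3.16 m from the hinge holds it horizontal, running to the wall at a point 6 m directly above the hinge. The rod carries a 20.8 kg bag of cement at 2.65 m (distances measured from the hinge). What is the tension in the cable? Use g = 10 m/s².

About the hinge:
Bag of cement: 20.8 × 10 = 208 N down at 2.65 m → arm 2.65 m, τ = 208 × 2.65 = 551.2 N·m clockwise.
Total clockwise load moment = 551.2 N·m.
The cable tension T acts at 3.16 m; only its component perpendicular to the rod, T sinθ, produces torque. sinθ = h/√(h²+d²) = 6/√(6²+3.16²) = 0.8848.
Setting net torque to zero: T × 3.16 × 0.8848 = 551.2 → T = 551.2 / 2.796 = 197 N.

T ≈ 197 N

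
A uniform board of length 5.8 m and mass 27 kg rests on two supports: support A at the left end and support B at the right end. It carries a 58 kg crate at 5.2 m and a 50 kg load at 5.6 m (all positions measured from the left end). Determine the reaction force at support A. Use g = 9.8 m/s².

R_A ≈ 208 N

Sum moments about support B (its reaction then has zero moment arm).
Beam weight: 27 × 9.8 = 264.6 N down at 2.9 m → arm 2.9 m, τ = 264.6 × 2.9 = 767.3 N·m counterclockwise.
Crate: 58 × 9.8 = 568.4 N down at 5.2 m → arm 0.6 m, τ = 568.4 × 0.6 = 341 N·m counterclockwise.
Load: 50 × 9.8 = 490 N down at 5.6 m → arm 0.2 m, τ = 490 × 0.2 = 98 N·m counterclockwise.
Net load moment about support B = 1206 N·m counterclockwise.
Reaction R at support A is upward at 0 m, arm 5.8 m → moment R × 5.8 clockwise.
Balancing moments: R × 5.8 = 1206, giving R = 208 N.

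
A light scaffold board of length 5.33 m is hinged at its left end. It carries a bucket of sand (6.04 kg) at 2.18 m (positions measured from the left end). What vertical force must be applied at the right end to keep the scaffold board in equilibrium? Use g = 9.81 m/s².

Choose the left end as the axis so the unknown pivot reaction has zero arm there.
Bucket of sand: 6.04 × 9.81 = 59.25 N down at 2.18 m → arm 2.18 m, τ = 59.25 × 2.18 = 129.2 N·m clockwise.
Net moment of the loads = 129.2 N·m clockwise.
The upward force F acts at the right end, arm 5.33 m, giving F × 5.33 counterclockwise.
Στ = 0 ⇒ F × 5.33 = 129.2 ⇒ F = 129.2 / 5.33 = 24.2 N.

F ≈ 24.2 N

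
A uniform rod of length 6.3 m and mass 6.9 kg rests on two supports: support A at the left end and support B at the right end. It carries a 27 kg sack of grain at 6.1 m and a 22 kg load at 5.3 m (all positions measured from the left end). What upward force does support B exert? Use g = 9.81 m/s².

About support A:
Beam weight: 6.9 × 9.81 = 67.69 N down at 3.15 m → arm 3.15 m, τ = 67.69 × 3.15 = 213.2 N·m clockwise.
Sack of grain: 27 × 9.81 = 264.9 N down at 6.1 m → arm 6.1 m, τ = 264.9 × 6.1 = 1616 N·m clockwise.
Load: 22 × 9.81 = 215.8 N down at 5.3 m → arm 5.3 m, τ = 215.8 × 5.3 = 1144 N·m clockwise.
Net load moment about support A = 2973 N·m clockwise.
Reaction R at support B is upward at 6.3 m, arm 6.3 m → moment R × 6.3 counterclockwise.
Balancing moments: R × 6.3 = 2973, giving R = 472 N.

R_B ≈ 472 N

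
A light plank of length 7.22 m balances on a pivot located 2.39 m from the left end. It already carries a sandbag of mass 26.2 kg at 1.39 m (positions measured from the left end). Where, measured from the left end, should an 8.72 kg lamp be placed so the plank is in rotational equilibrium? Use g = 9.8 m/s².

x ≈ 5.39 m from the left end

Sum moments about the pivot (at 2.39 m from the left end) (the support reaction has zero arm there).
Sandbag: 26.2 × 9.8 = 256.8 N down at 1.39 m → arm 1 m, τ = 256.8 × 1 = 256.8 N·m counterclockwise.
Net moment of existing loads = 256.8 N·m counterclockwise.
The lamp weighs 8.72 × 9.8 = 85.46 N and must supply an equal clockwise moment, so its lever arm about the pivot is 256.8 / 85.46 = 3 m.
That puts it at 2.39 + 3 = 5.39 m from the left end.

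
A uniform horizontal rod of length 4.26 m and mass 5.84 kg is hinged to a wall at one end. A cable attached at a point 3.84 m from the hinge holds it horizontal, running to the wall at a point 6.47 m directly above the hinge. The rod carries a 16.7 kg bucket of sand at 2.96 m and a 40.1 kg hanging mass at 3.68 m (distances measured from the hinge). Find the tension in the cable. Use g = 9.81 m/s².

T ≈ 622 N

Take moments about the hinge.
Beam weight: 5.84 × 9.81 = 57.29 N down at 2.13 m → arm 2.13 m, τ = 57.29 × 2.13 = 122 N·m clockwise.
Bucket of sand: 16.7 × 9.81 = 163.8 N down at 2.96 m → arm 2.96 m, τ = 163.8 × 2.96 = 484.8 N·m clockwise.
Hanging mass: 40.1 × 9.81 = 393.4 N down at 3.68 m → arm 3.68 m, τ = 393.4 × 3.68 = 1448 N·m clockwise.
Total clockwise load moment = 2055 N·m.
The cable tension T acts at 3.84 m; only its component perpendicular to the rod, T sinθ, produces torque. sinθ = h/√(h²+d²) = 6.47/√(6.47²+3.84²) = 0.8599.
Στ = 0 ⇒ T × 3.84 × 0.8599 = 2055 ⇒ T = 2055 / 3.302 = 622 N.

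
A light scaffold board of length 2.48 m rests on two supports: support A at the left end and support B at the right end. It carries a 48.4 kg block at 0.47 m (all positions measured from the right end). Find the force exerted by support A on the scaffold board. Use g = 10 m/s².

Take moments about support B.
Block: 48.4 × 10 = 484 N down at 0.47 m → arm 0.47 m, τ = 484 × 0.47 = 227.5 N·m counterclockwise.
Net load moment about support B = 227.5 N·m counterclockwise.
Reaction R at support A is upward at 2.48 m, arm 2.48 m → moment R × 2.48 clockwise.
Setting net torque to zero: R × 2.48 = 227.5 → R = 91.7 N.

R_A ≈ 91.7 N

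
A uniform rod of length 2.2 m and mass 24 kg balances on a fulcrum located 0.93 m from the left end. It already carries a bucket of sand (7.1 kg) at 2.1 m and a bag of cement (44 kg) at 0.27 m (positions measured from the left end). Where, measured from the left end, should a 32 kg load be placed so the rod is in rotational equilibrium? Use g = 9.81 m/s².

Taking torques about the fulcrum (at 0.93 m from the left end):
Beam weight: 24 × 9.81 = 235.4 N down at 1.1 m → arm 0.17 m, τ = 235.4 × 0.17 = 40.02 N·m clockwise.
Bucket of sand: 7.1 × 9.81 = 69.65 N down at 2.1 m → arm 1.17 m, τ = 69.65 × 1.17 = 81.49 N·m clockwise.
Bag of cement: 44 × 9.81 = 431.6 N down at 0.27 m → arm 0.66 m, τ = 431.6 × 0.66 = 284.9 N·m counterclockwise.
Net moment of existing loads = 163.4 N·m counterclockwise.
The load weighs 32 × 9.81 = 313.9 N and must supply an equal clockwise moment, so its lever arm about the fulcrum is 163.4 / 313.9 = 0.521 m.
That puts it at 0.93 + 0.521 = 1.45 m from the left end.

x ≈ 1.45 m from the left end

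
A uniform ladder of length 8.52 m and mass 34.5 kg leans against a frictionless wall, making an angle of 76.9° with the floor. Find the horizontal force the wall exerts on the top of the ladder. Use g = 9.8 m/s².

N_wall ≈ 39.3 N

About the foot of the ladder:
Ladder weight 34.5×9.8 = 338.1 N acts at 4.26 m along the ladder; its horizontal arm is 4.26·cos76.9° = 0.9655 m → τ = 326.4 N·m clockwise.
Wall normal N acts horizontally at the top; its moment arm is the height L sinθ = 8.52·sin76.9° = 8.298 m, counterclockwise.
Balancing moments: N × 8.298 = 326.4, giving N = 39.3 N.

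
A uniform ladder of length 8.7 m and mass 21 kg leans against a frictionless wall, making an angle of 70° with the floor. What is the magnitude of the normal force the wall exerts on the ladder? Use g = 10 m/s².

N_wall ≈ 38.2 N

About the foot of the ladder:
Ladder weight 21×10 = 210 N acts at 4.35 m along the ladder; its horizontal arm is 4.35·cos70° = 1.488 m → τ = 312.5 N·m clockwise.
Wall normal N acts horizontally at the top; its moment arm is the height L sinθ = 8.7·sin70° = 8.175 m, counterclockwise.
Στ = 0 ⇒ N × 8.175 = 312.5 ⇒ N = 38.2 N.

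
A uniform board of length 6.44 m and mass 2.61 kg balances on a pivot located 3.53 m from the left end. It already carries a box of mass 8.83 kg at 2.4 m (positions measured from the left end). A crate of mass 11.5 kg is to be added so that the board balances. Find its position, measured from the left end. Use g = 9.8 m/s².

x ≈ 4.47 m from the left end

About the pivot (at 3.53 m from the left end):
Beam weight: 2.61 × 9.8 = 25.58 N down at 3.22 m → arm 0.31 m, τ = 25.58 × 0.31 = 7.93 N·m counterclockwise.
Box: 8.83 × 9.8 = 86.53 N down at 2.4 m → arm 1.13 m, τ = 86.53 × 1.13 = 97.78 N·m counterclockwise.
Net moment of existing loads = 105.7 N·m counterclockwise.
The crate weighs 11.5 × 9.8 = 112.7 N and must supply an equal clockwise moment, so its lever arm about the pivot is 105.7 / 112.7 = 0.938 m.
That puts it at 3.53 + 0.938 = 4.47 m from the left end.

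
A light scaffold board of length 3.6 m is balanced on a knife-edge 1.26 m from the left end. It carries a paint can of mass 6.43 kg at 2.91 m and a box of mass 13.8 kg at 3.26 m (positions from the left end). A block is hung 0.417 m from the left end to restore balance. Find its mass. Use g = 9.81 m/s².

Taking torques about the knife-edge (at 1.26 m from the left end):
Paint can: 6.43 × 9.81 = 63.08 N down at 2.91 m → arm 1.65 m, τ = 63.08 × 1.65 = 104.1 N·m clockwise.
Box: 13.8 × 9.81 = 135.4 N down at 3.26 m → arm 2 m, τ = 135.4 × 2 = 270.8 N·m clockwise.
Net moment of known loads = 374.9 N·m clockwise.
An unknown mass m at 0.417 m has arm 0.843 m; its moment is m·g·0.843 counterclockwise.
Στ = 0 ⇒ m × 9.81 × 0.843 = 374.9 ⇒ m = 374.9 / (9.81 × 0.843) = 45.3 kg.

m ≈ 45.3 kg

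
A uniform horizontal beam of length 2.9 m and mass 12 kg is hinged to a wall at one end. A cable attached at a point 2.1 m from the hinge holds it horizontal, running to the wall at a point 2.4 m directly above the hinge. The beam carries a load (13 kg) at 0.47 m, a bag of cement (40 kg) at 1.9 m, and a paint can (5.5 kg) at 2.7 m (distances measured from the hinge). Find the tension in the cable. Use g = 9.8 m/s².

T ≈ 709 N

Take moments about the hinge.
Beam weight: 12 × 9.8 = 117.6 N down at 1.45 m → arm 1.45 m, τ = 117.6 × 1.45 = 170.5 N·m clockwise.
Load: 13 × 9.8 = 127.4 N down at 0.47 m → arm 0.47 m, τ = 127.4 × 0.47 = 59.88 N·m clockwise.
Bag of cement: 40 × 9.8 = 392 N down at 1.9 m → arm 1.9 m, τ = 392 × 1.9 = 744.8 N·m clockwise.
Paint can: 5.5 × 9.8 = 53.9 N down at 2.7 m → arm 2.7 m, τ = 53.9 × 2.7 = 145.5 N·m clockwise.
Total clockwise load moment = 1121 N·m.
The cable tension T acts at 2.1 m; only its component perpendicular to the beam, T sinθ, produces torque. sinθ = h/√(h²+d²) = 2.4/√(2.4²+2.1²) = 0.7526.
Στ = 0 ⇒ T × 2.1 × 0.7526 = 1121 ⇒ T = 1121 / 1.58 = 709 N.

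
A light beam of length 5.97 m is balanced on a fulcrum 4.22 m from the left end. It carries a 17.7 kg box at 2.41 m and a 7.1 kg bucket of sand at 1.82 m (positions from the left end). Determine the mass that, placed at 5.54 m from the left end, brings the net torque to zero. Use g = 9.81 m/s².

Take moments about the fulcrum (at 4.22 m from the left end).
Box: 17.7 × 9.81 = 173.6 N down at 2.41 m → arm 1.81 m, τ = 173.6 × 1.81 = 314.2 N·m counterclockwise.
Bucket of sand: 7.1 × 9.81 = 69.65 N down at 1.82 m → arm 2.4 m, τ = 69.65 × 2.4 = 167.2 N·m counterclockwise.
Net moment of known loads = 481.4 N·m counterclockwise.
An unknown mass m at 5.54 m has arm 1.32 m; its moment is m·g·1.32 clockwise.
Στ = 0 ⇒ m × 9.81 × 1.32 = 481.4 ⇒ m = 481.4 / (9.81 × 1.32) = 37.2 kg.

m ≈ 37.2 kg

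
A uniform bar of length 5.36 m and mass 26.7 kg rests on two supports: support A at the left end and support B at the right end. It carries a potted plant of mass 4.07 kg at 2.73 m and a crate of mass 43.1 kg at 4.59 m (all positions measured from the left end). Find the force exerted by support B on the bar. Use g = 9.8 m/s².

Take moments about support A.
Beam weight: 26.7 × 9.8 = 261.7 N down at 2.68 m → arm 2.68 m, τ = 261.7 × 2.68 = 701.4 N·m clockwise.
Potted plant: 4.07 × 9.8 = 39.89 N down at 2.73 m → arm 2.73 m, τ = 39.89 × 2.73 = 108.9 N·m clockwise.
Crate: 43.1 × 9.8 = 422.4 N down at 4.59 m → arm 4.59 m, τ = 422.4 × 4.59 = 1939 N·m clockwise.
Net load moment about support A = 2749 N·m clockwise.
Reaction R at support B is upward at 5.36 m, arm 5.36 m → moment R × 5.36 counterclockwise.
For rotational equilibrium, R × 5.36 = 2749, so R = 513 N.

R_B ≈ 513 N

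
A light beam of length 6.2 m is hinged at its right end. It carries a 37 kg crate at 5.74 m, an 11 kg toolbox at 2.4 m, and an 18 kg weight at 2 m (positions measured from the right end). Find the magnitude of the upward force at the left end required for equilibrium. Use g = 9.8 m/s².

Taking torques about the right end:
Crate: 37 × 9.8 = 362.6 N down at 5.74 m → arm 5.74 m, τ = 362.6 × 5.74 = 2081 N·m counterclockwise.
Toolbox: 11 × 9.8 = 107.8 N down at 2.4 m → arm 2.4 m, τ = 107.8 × 2.4 = 258.7 N·m counterclockwise.
Weight: 18 × 9.8 = 176.4 N down at 2 m → arm 2 m, τ = 176.4 × 2 = 352.8 N·m counterclockwise.
Net moment of the loads = 2692 N·m counterclockwise.
The upward force F acts at the left end, arm 6.2 m, giving F × 6.2 clockwise.
Setting net torque to zero: F × 6.2 = 2692 → F = 2692 / 6.2 = 434 N.

F ≈ 434 N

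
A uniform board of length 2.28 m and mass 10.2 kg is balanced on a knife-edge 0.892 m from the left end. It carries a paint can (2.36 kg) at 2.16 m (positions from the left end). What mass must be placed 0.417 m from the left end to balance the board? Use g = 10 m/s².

m ≈ 11.6 kg

Taking torques about the knife-edge (at 0.892 m from the left end):
Beam weight: 10.2 × 10 = 102 N down at 1.14 m → arm 0.248 m, τ = 102 × 0.248 = 25.3 N·m clockwise.
Paint can: 2.36 × 10 = 23.6 N down at 2.16 m → arm 1.268 m, τ = 23.6 × 1.268 = 29.92 N·m clockwise.
Net moment of known loads = 55.22 N·m clockwise.
An unknown mass m at 0.417 m has arm 0.475 m; its moment is m·g·0.475 counterclockwise.
Balancing moments: m × 10 × 0.475 = 55.22, giving m = 55.22 / (10 × 0.475) = 11.6 kg.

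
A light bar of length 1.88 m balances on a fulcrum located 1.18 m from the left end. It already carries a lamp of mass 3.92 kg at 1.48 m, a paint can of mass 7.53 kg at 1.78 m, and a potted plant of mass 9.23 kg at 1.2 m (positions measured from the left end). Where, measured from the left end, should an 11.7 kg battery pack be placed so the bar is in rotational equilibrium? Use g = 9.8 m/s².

Choose the fulcrum (at 1.18 m from the left end) as the axis so the support reaction has zero arm there.
Lamp: 3.92 × 9.8 = 38.42 N down at 1.48 m → arm 0.3 m, τ = 38.42 × 0.3 = 11.53 N·m clockwise.
Paint can: 7.53 × 9.8 = 73.79 N down at 1.78 m → arm 0.6 m, τ = 73.79 × 0.6 = 44.27 N·m clockwise.
Potted plant: 9.23 × 9.8 = 90.45 N down at 1.2 m → arm 0.02 m, τ = 90.45 × 0.02 = 1.809 N·m clockwise.
Net moment of existing loads = 57.61 N·m clockwise.
The battery pack weighs 11.7 × 9.8 = 114.7 N and must supply an equal counterclockwise moment, so its lever arm about the fulcrum is 57.61 / 114.7 = 0.502 m.
That puts it at 1.18 − 0.502 = 0.678 m from the left end.

x ≈ 0.678 m from the left end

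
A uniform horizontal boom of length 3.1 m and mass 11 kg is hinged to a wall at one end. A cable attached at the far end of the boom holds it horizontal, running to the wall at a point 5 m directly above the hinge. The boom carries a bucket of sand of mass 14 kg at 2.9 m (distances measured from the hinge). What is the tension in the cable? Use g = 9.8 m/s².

T ≈ 214 N

Take moments about the hinge.
Beam weight: 11 × 9.8 = 107.8 N down at 1.55 m → arm 1.55 m, τ = 107.8 × 1.55 = 167.1 N·m clockwise.
Bucket of sand: 14 × 9.8 = 137.2 N down at 2.9 m → arm 2.9 m, τ = 137.2 × 2.9 = 397.9 N·m clockwise.
Total clockwise load moment = 565 N·m.
The cable tension T acts at 3.1 m; only its component perpendicular to the boom, T sinθ, produces torque. sinθ = h/√(h²+d²) = 5/√(5²+3.1²) = 0.8499.
Στ = 0 ⇒ T × 3.1 × 0.8499 = 565 ⇒ T = 565 / 2.635 = 214 N.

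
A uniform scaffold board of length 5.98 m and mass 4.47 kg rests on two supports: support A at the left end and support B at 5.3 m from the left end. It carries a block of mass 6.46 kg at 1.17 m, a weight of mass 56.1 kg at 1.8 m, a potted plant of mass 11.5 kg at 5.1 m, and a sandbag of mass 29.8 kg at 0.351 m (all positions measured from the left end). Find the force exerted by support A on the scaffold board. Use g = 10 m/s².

R_A ≈ 723 N

Choose support B as the axis so its reaction then has zero moment arm.
Beam weight: 4.47 × 10 = 44.7 N down at 2.99 m → arm 2.31 m, τ = 44.7 × 2.31 = 103.3 N·m counterclockwise.
Block: 6.46 × 10 = 64.6 N down at 1.17 m → arm 4.13 m, τ = 64.6 × 4.13 = 266.8 N·m counterclockwise.
Weight: 56.1 × 10 = 561 N down at 1.8 m → arm 3.5 m, τ = 561 × 3.5 = 1964 N·m counterclockwise.
Potted plant: 11.5 × 10 = 115 N down at 5.1 m → arm 0.2 m, τ = 115 × 0.2 = 23 N·m counterclockwise.
Sandbag: 29.8 × 10 = 298 N down at 0.351 m → arm 4.949 m, τ = 298 × 4.949 = 1475 N·m counterclockwise.
Net load moment about support B = 3832 N·m counterclockwise.
Reaction R at support A is upward at 0 m, arm 5.3 m → moment R × 5.3 clockwise.
Στ = 0 ⇒ R × 5.3 = 3832 ⇒ R = 723 N.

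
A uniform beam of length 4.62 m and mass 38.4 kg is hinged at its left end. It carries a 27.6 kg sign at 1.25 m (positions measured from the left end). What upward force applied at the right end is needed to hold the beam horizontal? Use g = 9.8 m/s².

F ≈ 261 N

Choose the left end as the axis so the unknown pivot reaction has zero arm there.
Beam weight: 38.4 × 9.8 = 376.3 N down at 2.31 m → arm 2.31 m, τ = 376.3 × 2.31 = 869.3 N·m clockwise.
Sign: 27.6 × 9.8 = 270.5 N down at 1.25 m → arm 1.25 m, τ = 270.5 × 1.25 = 338.1 N·m clockwise.
Net moment of the loads = 1207 N·m clockwise.
The upward force F acts at the right end, arm 4.62 m, giving F × 4.62 counterclockwise.
Setting net torque to zero: F × 4.62 = 1207 → F = 1207 / 4.62 = 261 N.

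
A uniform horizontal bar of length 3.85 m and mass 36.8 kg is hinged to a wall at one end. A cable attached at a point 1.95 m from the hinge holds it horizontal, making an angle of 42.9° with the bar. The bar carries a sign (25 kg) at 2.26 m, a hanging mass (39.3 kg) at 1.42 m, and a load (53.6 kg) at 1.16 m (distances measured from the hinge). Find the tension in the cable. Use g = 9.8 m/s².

About the hinge:
Beam weight: 36.8 × 9.8 = 360.6 N down at 1.925 m → arm 1.925 m, τ = 360.6 × 1.925 = 694.2 N·m clockwise.
Sign: 25 × 9.8 = 245 N down at 2.26 m → arm 2.26 m, τ = 245 × 2.26 = 553.7 N·m clockwise.
Hanging mass: 39.3 × 9.8 = 385.1 N down at 1.42 m → arm 1.42 m, τ = 385.1 × 1.42 = 546.8 N·m clockwise.
Load: 53.6 × 9.8 = 525.3 N down at 1.16 m → arm 1.16 m, τ = 525.3 × 1.16 = 609.3 N·m clockwise.
Total clockwise load moment = 2404 N·m.
The cable tension T acts at 1.95 m; only its component perpendicular to the bar, T sinθ, produces torque. sin 42.9° = 0.6807.
Setting net torque to zero: T × 1.95 × 0.6807 = 2404 → T = 2404 / 1.327 = 1810 N.

T ≈ 1810 N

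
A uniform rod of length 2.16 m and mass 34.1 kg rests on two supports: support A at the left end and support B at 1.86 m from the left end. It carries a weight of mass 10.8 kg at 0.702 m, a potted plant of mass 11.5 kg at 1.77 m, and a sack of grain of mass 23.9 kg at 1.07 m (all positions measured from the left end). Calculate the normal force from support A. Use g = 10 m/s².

Choose support B as the axis so its reaction then has zero moment arm.
Beam weight: 34.1 × 10 = 341 N down at 1.08 m → arm 0.78 m, τ = 341 × 0.78 = 266 N·m counterclockwise.
Weight: 10.8 × 10 = 108 N down at 0.702 m → arm 1.158 m, τ = 108 × 1.158 = 125.1 N·m counterclockwise.
Potted plant: 11.5 × 10 = 115 N down at 1.77 m → arm 0.09 m, τ = 115 × 0.09 = 10.35 N·m counterclockwise.
Sack of grain: 23.9 × 10 = 239 N down at 1.07 m → arm 0.79 m, τ = 239 × 0.79 = 188.8 N·m counterclockwise.
Net load moment about support B = 590.2 N·m counterclockwise.
Reaction R at support A is upward at 0 m, arm 1.86 m → moment R × 1.86 clockwise.
Στ = 0 ⇒ R × 1.86 = 590.2 ⇒ R = 317 N.

R_A ≈ 317 N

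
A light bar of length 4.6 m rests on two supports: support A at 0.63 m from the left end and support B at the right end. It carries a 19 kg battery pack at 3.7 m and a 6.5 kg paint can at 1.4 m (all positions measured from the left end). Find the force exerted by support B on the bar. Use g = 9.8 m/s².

About support A:
Battery pack: 19 × 9.8 = 186.2 N down at 3.7 m → arm 3.07 m, τ = 186.2 × 3.07 = 571.6 N·m clockwise.
Paint can: 6.5 × 9.8 = 63.7 N down at 1.4 m → arm 0.77 m, τ = 63.7 × 0.77 = 49.05 N·m clockwise.
Net load moment about support A = 620.6 N·m clockwise.
Reaction R at support B is upward at 4.6 m, arm 3.97 m → moment R × 3.97 counterclockwise.
Setting net torque to zero: R × 3.97 = 620.6 → R = 156 N.

R_B ≈ 156 N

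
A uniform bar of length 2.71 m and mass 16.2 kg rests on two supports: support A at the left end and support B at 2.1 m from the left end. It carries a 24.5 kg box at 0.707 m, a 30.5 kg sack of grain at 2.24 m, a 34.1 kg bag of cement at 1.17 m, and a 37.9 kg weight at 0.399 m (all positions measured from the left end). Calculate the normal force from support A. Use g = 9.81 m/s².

Choose support B as the axis so its reaction then has zero moment arm.
Beam weight: 16.2 × 9.81 = 158.9 N down at 1.355 m → arm 0.745 m, τ = 158.9 × 0.745 = 118.4 N·m counterclockwise.
Box: 24.5 × 9.81 = 240.3 N down at 0.707 m → arm 1.393 m, τ = 240.3 × 1.393 = 334.7 N·m counterclockwise.
Sack of grain: 30.5 × 9.81 = 299.2 N down at 2.24 m → arm 0.14 m, τ = 299.2 × 0.14 = 41.89 N·m clockwise.
Bag of cement: 34.1 × 9.81 = 334.5 N down at 1.17 m → arm 0.93 m, τ = 334.5 × 0.93 = 311.1 N·m counterclockwise.
Weight: 37.9 × 9.81 = 371.8 N down at 0.399 m → arm 1.701 m, τ = 371.8 × 1.701 = 632.4 N·m counterclockwise.
Net load moment about support B = 1355 N·m counterclockwise.
Reaction R at support A is upward at 0 m, arm 2.1 m → moment R × 2.1 clockwise.
For rotational equilibrium, R × 2.1 = 1355, so R = 645 N.

R_A ≈ 645 N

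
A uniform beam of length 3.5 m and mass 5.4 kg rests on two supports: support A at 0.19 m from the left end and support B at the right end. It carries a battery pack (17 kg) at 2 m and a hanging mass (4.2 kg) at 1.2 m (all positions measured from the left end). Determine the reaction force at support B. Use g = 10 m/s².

Take moments about support A.
Beam weight: 5.4 × 10 = 54 N down at 1.75 m → arm 1.56 m, τ = 54 × 1.56 = 84.24 N·m clockwise.
Battery pack: 17 × 10 = 170 N down at 2 m → arm 1.81 m, τ = 170 × 1.81 = 307.7 N·m clockwise.
Hanging mass: 4.2 × 10 = 42 N down at 1.2 m → arm 1.01 m, τ = 42 × 1.01 = 42.42 N·m clockwise.
Net load moment about support A = 434.4 N·m clockwise.
Reaction R at support B is upward at 3.5 m, arm 3.31 m → moment R × 3.31 counterclockwise.
Setting net torque to zero: R × 3.31 = 434.4 → R = 131 N.

R_B ≈ 131 N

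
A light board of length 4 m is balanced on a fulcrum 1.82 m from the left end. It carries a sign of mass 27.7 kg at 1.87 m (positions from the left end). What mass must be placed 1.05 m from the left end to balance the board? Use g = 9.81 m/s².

About the fulcrum (at 1.82 m from the left end):
Sign: 27.7 × 9.81 = 271.7 N down at 1.87 m → arm 0.05 m, τ = 271.7 × 0.05 = 13.59 N·m clockwise.
Net moment of known loads = 13.59 N·m clockwise.
An unknown mass m at 1.05 m has arm 0.77 m; its moment is m·g·0.77 counterclockwise.
Στ = 0 ⇒ m × 9.81 × 0.77 = 13.59 ⇒ m = 13.59 / (9.81 × 0.77) = 1.8 kg.

m ≈ 1.8 kg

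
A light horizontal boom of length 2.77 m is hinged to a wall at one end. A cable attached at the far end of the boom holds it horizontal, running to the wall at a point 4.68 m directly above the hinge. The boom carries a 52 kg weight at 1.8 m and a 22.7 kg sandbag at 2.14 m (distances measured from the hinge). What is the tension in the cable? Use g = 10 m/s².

Taking torques about the hinge:
Weight: 52 × 10 = 520 N down at 1.8 m → arm 1.8 m, τ = 520 × 1.8 = 936 N·m clockwise.
Sandbag: 22.7 × 10 = 227 N down at 2.14 m → arm 2.14 m, τ = 227 × 2.14 = 485.8 N·m clockwise.
Total clockwise load moment = 1422 N·m.
The cable tension T acts at 2.77 m; only its component perpendicular to the boom, T sinθ, produces torque. sinθ = h/√(h²+d²) = 4.68/√(4.68²+2.77²) = 0.8606.
Balancing moments: T × 2.77 × 0.8606 = 1422, giving T = 1422 / 2.384 = 596 N.

T ≈ 596 N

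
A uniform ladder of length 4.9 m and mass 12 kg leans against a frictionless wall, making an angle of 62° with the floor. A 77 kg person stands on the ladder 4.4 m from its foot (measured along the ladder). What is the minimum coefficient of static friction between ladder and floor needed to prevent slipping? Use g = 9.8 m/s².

μ_min ≈ 0.449

Take moments about the foot of the ladder.
Ladder weight 12×9.8 = 117.6 N acts at 2.45 m along the ladder; its horizontal arm is 2.45·cos62° = 1.15 m → τ = 135.2 N·m clockwise.
Person: 77×9.8 = 754.6 N at 4.4 m → arm 2.066 m → τ = 1559 N·m clockwise.
Wall normal N acts horizontally at the top; its moment arm is the height L sinθ = 4.9·sin62° = 4.326 m, counterclockwise.
For rotational equilibrium, N × 4.326 = 1694, so N = 391.6 N.
ΣFx = 0 ⇒ f = N_wall = 391.6 N. ΣFy = 0 ⇒ N_floor = 872.2 N.
μ_min = f / N_floor = 391.6 / 872.2 = 0.449.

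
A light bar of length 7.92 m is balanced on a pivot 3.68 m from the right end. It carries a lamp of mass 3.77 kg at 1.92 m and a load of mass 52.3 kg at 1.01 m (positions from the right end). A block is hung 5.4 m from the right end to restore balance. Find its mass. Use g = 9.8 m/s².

m ≈ 85 kg

Sum moments about the pivot (at 3.68 m from the right end) (the support reaction has zero arm there).
Lamp: 3.77 × 9.8 = 36.95 N down at 1.92 m → arm 1.76 m, τ = 36.95 × 1.76 = 65.03 N·m clockwise.
Load: 52.3 × 9.8 = 512.5 N down at 1.01 m → arm 2.67 m, τ = 512.5 × 2.67 = 1368 N·m clockwise.
Net moment of known loads = 1433 N·m clockwise.
An unknown mass m at 5.4 m has arm 1.72 m; its moment is m·g·1.72 counterclockwise.
Balancing moments: m × 9.8 × 1.72 = 1433, giving m = 1433 / (9.8 × 1.72) = 85 kg.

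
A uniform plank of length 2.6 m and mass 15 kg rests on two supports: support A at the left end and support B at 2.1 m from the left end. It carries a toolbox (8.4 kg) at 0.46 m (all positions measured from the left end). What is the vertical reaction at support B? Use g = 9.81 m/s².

Sum moments about support A (its reaction then has zero moment arm).
Beam weight: 15 × 9.81 = 147.2 N down at 1.3 m → arm 1.3 m, τ = 147.2 × 1.3 = 191.4 N·m clockwise.
Toolbox: 8.4 × 9.81 = 82.4 N down at 0.46 m → arm 0.46 m, τ = 82.4 × 0.46 = 37.9 N·m clockwise.
Net load moment about support A = 229.3 N·m clockwise.
Reaction R at support B is upward at 2.1 m, arm 2.1 m → moment R × 2.1 counterclockwise.
Balancing moments: R × 2.1 = 229.3, giving R = 109 N.

R_B ≈ 109 N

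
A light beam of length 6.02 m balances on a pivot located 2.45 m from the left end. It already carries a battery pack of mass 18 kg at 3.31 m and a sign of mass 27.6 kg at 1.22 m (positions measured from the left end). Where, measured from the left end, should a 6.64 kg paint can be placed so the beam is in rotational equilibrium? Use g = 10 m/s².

x ≈ 5.23 m from the left end

Sum moments about the pivot (at 2.45 m from the left end) (the support reaction has zero arm there).
Battery pack: 18 × 10 = 180 N down at 3.31 m → arm 0.86 m, τ = 180 × 0.86 = 154.8 N·m clockwise.
Sign: 27.6 × 10 = 276 N down at 1.22 m → arm 1.23 m, τ = 276 × 1.23 = 339.5 N·m counterclockwise.
Net moment of existing loads = 184.7 N·m counterclockwise.
The paint can weighs 6.64 × 10 = 66.4 N and must supply an equal clockwise moment, so its lever arm about the pivot is 184.7 / 66.4 = 2.78 m.
That puts it at 2.45 + 2.78 = 5.23 m from the left end.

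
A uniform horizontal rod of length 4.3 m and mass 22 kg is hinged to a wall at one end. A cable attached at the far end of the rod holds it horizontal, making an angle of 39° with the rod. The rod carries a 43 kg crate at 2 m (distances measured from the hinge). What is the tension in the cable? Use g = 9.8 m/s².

T ≈ 483 N

Sum moments about the hinge (the unknown hinge reaction has zero arm there).
Beam weight: 22 × 9.8 = 215.6 N down at 2.15 m → arm 2.15 m, τ = 215.6 × 2.15 = 463.5 N·m clockwise.
Crate: 43 × 9.8 = 421.4 N down at 2 m → arm 2 m, τ = 421.4 × 2 = 842.8 N·m clockwise.
Total clockwise load moment = 1306 N·m.
The cable tension T acts at 4.3 m; only its component perpendicular to the rod, T sinθ, produces torque. sin 39° = 0.6293.
Balancing moments: T × 4.3 × 0.6293 = 1306, giving T = 1306 / 2.706 = 483 N.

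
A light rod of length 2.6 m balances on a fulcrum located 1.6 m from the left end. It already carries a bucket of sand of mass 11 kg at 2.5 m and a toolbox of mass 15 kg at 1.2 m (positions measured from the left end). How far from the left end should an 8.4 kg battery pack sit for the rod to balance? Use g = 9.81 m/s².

x ≈ 1.14 m from the left end

Sum moments about the fulcrum (at 1.6 m from the left end) (the support reaction has zero arm there).
Bucket of sand: 11 × 9.81 = 107.9 N down at 2.5 m → arm 0.9 m, τ = 107.9 × 0.9 = 97.11 N·m clockwise.
Toolbox: 15 × 9.81 = 147.2 N down at 1.2 m → arm 0.4 m, τ = 147.2 × 0.4 = 58.88 N·m counterclockwise.
Net moment of existing loads = 38.23 N·m clockwise.
The battery pack weighs 8.4 × 9.81 = 82.4 N and must supply an equal counterclockwise moment, so its lever arm about the fulcrum is 38.23 / 82.4 = 0.464 m.
That puts it at 1.6 − 0.464 = 1.14 m from the left end.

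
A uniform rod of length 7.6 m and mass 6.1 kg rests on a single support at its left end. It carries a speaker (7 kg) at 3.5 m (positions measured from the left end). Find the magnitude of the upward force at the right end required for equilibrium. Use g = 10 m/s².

Taking torques about the left end:
Beam weight: 6.1 × 10 = 61 N down at 3.8 m → arm 3.8 m, τ = 61 × 3.8 = 231.8 N·m clockwise.
Speaker: 7 × 10 = 70 N down at 3.5 m → arm 3.5 m, τ = 70 × 3.5 = 245 N·m clockwise.
Net moment of the loads = 476.8 N·m clockwise.
The upward force F acts at the right end, arm 7.6 m, giving F × 7.6 counterclockwise.
Balancing moments: F × 7.6 = 476.8, giving F = 476.8 / 7.6 = 62.7 N.

F ≈ 62.7 N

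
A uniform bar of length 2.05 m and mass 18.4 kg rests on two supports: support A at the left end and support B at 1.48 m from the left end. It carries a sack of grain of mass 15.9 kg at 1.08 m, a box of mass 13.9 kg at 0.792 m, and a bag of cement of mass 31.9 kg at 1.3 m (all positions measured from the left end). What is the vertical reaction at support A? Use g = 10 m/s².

Sum moments about support B (its reaction then has zero moment arm).
Beam weight: 18.4 × 10 = 184 N down at 1.025 m → arm 0.455 m, τ = 184 × 0.455 = 83.72 N·m counterclockwise.
Sack of grain: 15.9 × 10 = 159 N down at 1.08 m → arm 0.4 m, τ = 159 × 0.4 = 63.6 N·m counterclockwise.
Box: 13.9 × 10 = 139 N down at 0.792 m → arm 0.688 m, τ = 139 × 0.688 = 95.63 N·m counterclockwise.
Bag of cement: 31.9 × 10 = 319 N down at 1.3 m → arm 0.18 m, τ = 319 × 0.18 = 57.42 N·m counterclockwise.
Net load moment about support B = 300.4 N·m counterclockwise.
Reaction R at support A is upward at 0 m, arm 1.48 m → moment R × 1.48 clockwise.
For rotational equilibrium, R × 1.48 = 300.4, so R = 203 N.

R_A ≈ 203 N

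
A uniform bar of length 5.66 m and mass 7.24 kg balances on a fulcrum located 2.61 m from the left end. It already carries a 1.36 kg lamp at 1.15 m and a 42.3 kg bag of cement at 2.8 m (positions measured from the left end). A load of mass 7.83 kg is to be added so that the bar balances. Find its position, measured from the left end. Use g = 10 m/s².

x ≈ 1.63 m from the left end

About the fulcrum (at 2.61 m from the left end):
Beam weight: 7.24 × 10 = 72.4 N down at 2.83 m → arm 0.22 m, τ = 72.4 × 0.22 = 15.93 N·m clockwise.
Lamp: 1.36 × 10 = 13.6 N down at 1.15 m → arm 1.46 m, τ = 13.6 × 1.46 = 19.86 N·m counterclockwise.
Bag of cement: 42.3 × 10 = 423 N down at 2.8 m → arm 0.19 m, τ = 423 × 0.19 = 80.37 N·m clockwise.
Net moment of existing loads = 76.44 N·m clockwise.
The load weighs 7.83 × 10 = 78.3 N and must supply an equal counterclockwise moment, so its lever arm about the fulcrum is 76.44 / 78.3 = 0.976 m.
That puts it at 2.61 − 0.976 = 1.63 m from the left end.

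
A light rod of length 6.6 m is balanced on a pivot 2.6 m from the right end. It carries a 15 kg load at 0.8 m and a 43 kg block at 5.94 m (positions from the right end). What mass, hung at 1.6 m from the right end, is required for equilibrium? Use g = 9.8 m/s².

m ≈ 117 kg

About the pivot (at 2.6 m from the right end):
Load: 15 × 9.8 = 147 N down at 0.8 m → arm 1.8 m, τ = 147 × 1.8 = 264.6 N·m clockwise.
Block: 43 × 9.8 = 421.4 N down at 5.94 m → arm 3.34 m, τ = 421.4 × 3.34 = 1407 N·m counterclockwise.
Net moment of known loads = 1142 N·m counterclockwise.
An unknown mass m at 1.6 m has arm 1 m; its moment is m·g·1 clockwise.
Balancing moments: m × 9.8 × 1 = 1142, giving m = 1142 / (9.8 × 1) = 117 kg.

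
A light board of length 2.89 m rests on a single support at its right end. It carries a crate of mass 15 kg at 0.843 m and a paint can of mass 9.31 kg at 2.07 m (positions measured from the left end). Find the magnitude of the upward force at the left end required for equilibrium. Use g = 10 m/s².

F ≈ 133 N

About the right end:
Crate: 15 × 10 = 150 N down at 0.843 m → arm 2.047 m, τ = 150 × 2.047 = 307.1 N·m counterclockwise.
Paint can: 9.31 × 10 = 93.1 N down at 2.07 m → arm 0.82 m, τ = 93.1 × 0.82 = 76.34 N·m counterclockwise.
Net moment of the loads = 383.4 N·m counterclockwise.
The upward force F acts at the left end, arm 2.89 m, giving F × 2.89 clockwise.
Στ = 0 ⇒ F × 2.89 = 383.4 ⇒ F = 383.4 / 2.89 = 133 N.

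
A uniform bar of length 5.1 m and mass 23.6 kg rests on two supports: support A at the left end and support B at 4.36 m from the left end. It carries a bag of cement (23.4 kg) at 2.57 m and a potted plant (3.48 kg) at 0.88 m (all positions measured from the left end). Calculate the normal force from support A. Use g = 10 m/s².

R_A ≈ 222 N

Choose support B as the axis so its reaction then has zero moment arm.
Beam weight: 23.6 × 10 = 236 N down at 2.55 m → arm 1.81 m, τ = 236 × 1.81 = 427.2 N·m counterclockwise.
Bag of cement: 23.4 × 10 = 234 N down at 2.57 m → arm 1.79 m, τ = 234 × 1.79 = 418.9 N·m counterclockwise.
Potted plant: 3.48 × 10 = 34.8 N down at 0.88 m → arm 3.48 m, τ = 34.8 × 3.48 = 121.1 N·m counterclockwise.
Net load moment about support B = 967.2 N·m counterclockwise.
Reaction R at support A is upward at 0 m, arm 4.36 m → moment R × 4.36 clockwise.
Στ = 0 ⇒ R × 4.36 = 967.2 ⇒ R = 222 N.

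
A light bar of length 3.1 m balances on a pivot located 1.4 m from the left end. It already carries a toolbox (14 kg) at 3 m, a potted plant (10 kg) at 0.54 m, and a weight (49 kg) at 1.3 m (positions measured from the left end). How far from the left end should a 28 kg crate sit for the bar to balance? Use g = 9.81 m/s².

x ≈ 1.08 m from the left end

Take moments about the pivot (at 1.4 m from the left end).
Toolbox: 14 × 9.81 = 137.3 N down at 3 m → arm 1.6 m, τ = 137.3 × 1.6 = 219.7 N·m clockwise.
Potted plant: 10 × 9.81 = 98.1 N down at 0.54 m → arm 0.86 m, τ = 98.1 × 0.86 = 84.37 N·m counterclockwise.
Weight: 49 × 9.81 = 480.7 N down at 1.3 m → arm 0.1 m, τ = 480.7 × 0.1 = 48.07 N·m counterclockwise.
Net moment of existing loads = 87.26 N·m clockwise.
The crate weighs 28 × 9.81 = 274.7 N and must supply an equal counterclockwise moment, so its lever arm about the pivot is 87.26 / 274.7 = 0.318 m.
That puts it at 1.4 − 0.318 = 1.08 m from the left end.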